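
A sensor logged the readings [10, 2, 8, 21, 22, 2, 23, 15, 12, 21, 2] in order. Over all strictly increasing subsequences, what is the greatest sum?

76

Let S[i] be the best sum of a strictly increasing subsequence ending at i:
i:      1  2  3  4  5  6  7  8  9 10 11
a[i]:  10  2  8 21 22  2 23 15 12 21  2
S:     10  2 10 31 53  2 76 25 22 46  2
Maximum is 76 (e.g. 2 + 8 + 21 + 22 + 23).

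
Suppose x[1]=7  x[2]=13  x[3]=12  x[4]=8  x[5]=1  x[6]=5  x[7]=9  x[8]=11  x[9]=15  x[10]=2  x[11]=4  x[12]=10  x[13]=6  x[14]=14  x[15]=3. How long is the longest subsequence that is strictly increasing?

5

Track the smallest tail for each achievable length (strict):
7 → extends → [7]
13 → extends → [7, 13]
12 → replaces 13 → [7, 12]
8 → replaces 12 → [7, 8]
1 → replaces 7 → [1, 8]
5 → replaces 8 → [1, 5]
9 → extends → [1, 5, 9]
11 → extends → [1, 5, 9, 11]
15 → extends → [1, 5, 9, 11, 15]
2 → replaces 5 → [1, 2, 9, 11, 15]
4 → replaces 9 → [1, 2, 4, 11, 15]
10 → replaces 11 → [1, 2, 4, 10, 15]
6 → replaces 10 → [1, 2, 4, 6, 15]
14 → replaces 15 → [1, 2, 4, 6, 14]
3 → replaces 4 → [1, 2, 3, 6, 14]
Five tails, so the longest strictly increasing subsequence has length 5 (e.g. 7, 8, 9, 11, 15).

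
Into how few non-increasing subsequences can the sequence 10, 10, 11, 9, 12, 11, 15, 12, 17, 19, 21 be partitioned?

7

Place each on the leftmost legal pile:
10 → new pile 1 (tops now [10])
10 → pile 1 (tops now [10])
11 → new pile 2 (tops now [10, 11])
9 → pile 1 (tops now [9, 11])
12 → new pile 3 (tops now [9, 11, 12])
11 → pile 2 (tops now [9, 11, 12])
15 → new pile 4 (tops now [9, 11, 12, 15])
12 → pile 3 (tops now [9, 11, 12, 15])
17 → new pile 5 (tops now [9, 11, 12, 15, 17])
19 → new pile 6 (tops now [9, 11, 12, 15, 17, 19])
21 → new pile 7 (tops now [9, 11, 12, 15, 17, 19, 21])
Seven piles.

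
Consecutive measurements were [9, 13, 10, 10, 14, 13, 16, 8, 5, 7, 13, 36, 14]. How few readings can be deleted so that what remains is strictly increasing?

8

Fewest deletions = n − (longest strictly increasing subsequence).
i:      1  2  3  4  5  6  7  8  9 10 11 12 13
a[i]:   9 13 10 10 14 13 16  8  5  7 13 36 14
dp:     1  2  2  2  3  3  4  1  1  2  3  5  4
max dp = 5, so deletions = 13 − 5 = 8.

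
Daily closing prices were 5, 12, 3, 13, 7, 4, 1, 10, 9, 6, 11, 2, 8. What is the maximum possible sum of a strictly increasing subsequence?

Let S[i] be the best sum of a strictly increasing subsequence ending at i:
i:      1  2  3  4  5  6  7  8  9 10 11 12 13
a[i]:   5 12  3 13  7  4  1 10  9  6 11  2  8
S:      5 17  3 30 12  7  1 22 21 13 33  3 21
Maximum is 33 (e.g. 5 + 7 + 10 + 11).

33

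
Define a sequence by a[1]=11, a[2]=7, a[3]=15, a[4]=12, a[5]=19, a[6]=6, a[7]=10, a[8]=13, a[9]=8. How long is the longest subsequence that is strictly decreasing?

4

Negate each value so 'decreasing' becomes 'increasing', then run patience tails on the negated sequence:
-11 → extends → [-11]
-7 → extends → [-11, -7]
-15 → replaces -11 → [-15, -7]
-12 → replaces -7 → [-15, -12]
-19 → replaces -15 → [-19, -12]
-6 → extends → [-19, -12, -6]
-10 → replaces -6 → [-19, -12, -10]
-13 → replaces -12 → [-19, -13, -10]
-8 → extends → [-19, -13, -10, -8]
Four tails, so the longest strictly decreasing subsequence of the original has length 4.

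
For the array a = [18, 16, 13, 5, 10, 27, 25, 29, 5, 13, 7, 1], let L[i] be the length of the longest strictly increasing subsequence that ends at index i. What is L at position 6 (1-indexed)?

3

dp[i] = 1 + max{dp[j] : j<i, a[j]<a[i]} (or 1 if no such j):
i:      1  2  3  4  5  6  7  8  9 10 11 12
a[i]:  18 16 13  5 10 27 25 29  5 13  7  1
dp:     1  1  1  1  2  3  3  4  1  3  2  1
At index 6 the value is 3.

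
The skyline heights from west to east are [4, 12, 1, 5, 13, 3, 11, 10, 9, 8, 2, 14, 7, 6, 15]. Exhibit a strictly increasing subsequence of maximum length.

Patience tails give the LIS length; then backtrack through the dp parents:
4 → extends → [4]
12 → extends → [4, 12]
1 → replaces 4 → [1, 12]
5 → replaces 12 → [1, 5]
13 → extends → [1, 5, 13]
3 → replaces 5 → [1, 3, 13]
11 → replaces 13 → [1, 3, 11]
10 → replaces 11 → [1, 3, 10]
9 → replaces 10 → [1, 3, 9]
8 → replaces 9 → [1, 3, 8]
2 → replaces 3 → [1, 2, 8]
14 → extends → [1, 2, 8, 14]
7 → replaces 8 → [1, 2, 7, 14]
6 → replaces 7 → [1, 2, 6, 14]
15 → extends → [1, 2, 6, 14, 15]
Length 5; one witness is 4, 12, 13, 14, 15.

4, 12, 13, 14, 15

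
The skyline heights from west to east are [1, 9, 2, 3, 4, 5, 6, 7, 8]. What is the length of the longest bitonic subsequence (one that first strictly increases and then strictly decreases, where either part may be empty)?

8

inc[i] = longest strictly increasing subsequence ending at i; dec[i] = longest strictly decreasing subsequence starting at i:
i:     1 2 3 4 5 6 7 8 9
a[i]:  1 9 2 3 4 5 6 7 8
inc:   1 2 2 3 4 5 6 7 8
dec:   1 2 1 1 1 1 1 1 1
Best peak at i=9 (value 8): inc=8, dec=1, length 8+1−1 = 8.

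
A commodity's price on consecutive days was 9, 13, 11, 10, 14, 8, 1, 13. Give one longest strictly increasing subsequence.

9, 13, 14

Patience tails give the LIS length; then backtrack through the dp parents:
9 → extends → [9]
13 → extends → [9, 13]
11 → replaces 13 → [9, 11]
10 → replaces 11 → [9, 10]
14 → extends → [9, 10, 14]
8 → replaces 9 → [8, 10, 14]
1 → replaces 8 → [1, 10, 14]
13 → replaces 14 → [1, 10, 13]
Length 3; one witness is 9, 13, 14.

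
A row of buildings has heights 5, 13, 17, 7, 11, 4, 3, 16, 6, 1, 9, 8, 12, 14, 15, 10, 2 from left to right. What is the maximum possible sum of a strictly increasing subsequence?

Let S[i] be the best sum of a strictly increasing subsequence ending at i:
i:      1  2  3  4  5  6  7  8  9 10 11 12 13 14 15 16 17
a[i]:   5 13 17  7 11  4  3 16  6  1  9  8 12 14 15 10  2
S:      5 18 35 12 23  4  3 39 11  1 21 20 35 49 64 31  3
Maximum is 64 (e.g. 5 + 7 + 11 + 12 + 14 + 15).

64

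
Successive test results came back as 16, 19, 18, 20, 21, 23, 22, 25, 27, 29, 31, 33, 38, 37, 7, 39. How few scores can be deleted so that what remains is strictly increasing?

Fewest deletions = n − (longest strictly increasing subsequence).
Patience tails:
16 → extends → [16]
19 → extends → [16, 19]
18 → replaces 19 → [16, 18]
20 → extends → [16, 18, 20]
21 → extends → [16, 18, 20, 21]
23 → extends → [16, 18, 20, 21, 23]
22 → replaces 23 → [16, 18, 20, 21, 22]
25 → extends → [16, 18, 20, 21, 22, 25]
27 → extends → [16, 18, 20, 21, 22, 25, 27]
29 → extends → [16, 18, 20, 21, 22, 25, 27, 29]
31 → extends → [16, 18, 20, 21, 22, 25, 27, 29, 31]
33 → extends → [16, 18, 20, 21, 22, 25, 27, 29, 31, 33]
38 → extends → [16, 18, 20, 21, 22, 25, 27, 29, 31, 33, 38]
37 → replaces 38 → [16, 18, 20, 21, 22, 25, 27, 29, 31, 33, 37]
7 → replaces 16 → [7, 18, 20, 21, 22, 25, 27, 29, 31, 33, 37]
39 → extends → [7, 18, 20, 21, 22, 25, 27, 29, 31, 33, 37, 39]
Longest strictly increasing subsequence has length 12, so deletions = 16 − 12 = 4.

4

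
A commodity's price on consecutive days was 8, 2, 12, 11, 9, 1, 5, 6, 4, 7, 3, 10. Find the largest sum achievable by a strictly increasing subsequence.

Let S[i] be the best sum of a strictly increasing subsequence ending at i:
i:      1  2  3  4  5  6  7  8  9 10 11 12
a[i]:   8  2 12 11  9  1  5  6  4  7  3 10
S:      8  2 20 19 17  1  7 13  6 20  5 30
Maximum is 30 (e.g. 2 + 5 + 6 + 7 + 10).

30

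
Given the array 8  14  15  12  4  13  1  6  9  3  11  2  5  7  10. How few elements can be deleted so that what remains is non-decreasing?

Fewest deletions = n − (longest non-decreasing subsequence).
i:      1  2  3  4  5  6  7  8  9 10 11 12 13 14 15
a[i]:   8 14 15 12  4 13  1  6  9  3 11  2  5  7 10
dp:     1  2  3  2  1  3  1  2  3  2  4  2  3  4  5
max dp = 5, so deletions = 15 − 5 = 10.

10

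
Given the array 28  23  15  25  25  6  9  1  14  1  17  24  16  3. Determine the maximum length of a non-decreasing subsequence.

5

Track the smallest tail for each achievable length (allowing ties):
28 → extends → [28]
23 → replaces 28 → [23]
15 → replaces 23 → [15]
25 → extends → [15, 25]
25 → extends → [15, 25, 25]
6 → replaces 15 → [6, 25, 25]
9 → replaces 25 → [6, 9, 25]
1 → replaces 6 → [1, 9, 25]
14 → replaces 25 → [1, 9, 14]
1 → replaces 9 → [1, 1, 14]
17 → extends → [1, 1, 14, 17]
24 → extends → [1, 1, 14, 17, 24]
16 → replaces 17 → [1, 1, 14, 16, 24]
3 → replaces 14 → [1, 1, 3, 16, 24]
Five tails, so the longest non-decreasing subsequence has length 5 (e.g. 6, 9, 14, 17, 24).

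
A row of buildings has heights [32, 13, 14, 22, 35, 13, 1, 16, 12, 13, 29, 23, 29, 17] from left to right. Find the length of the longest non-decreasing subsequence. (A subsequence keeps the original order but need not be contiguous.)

5

Track the smallest tail for each achievable length (allowing ties):
32 → extends → [32]
13 → replaces 32 → [13]
14 → extends → [13, 14]
22 → extends → [13, 14, 22]
35 → extends → [13, 14, 22, 35]
13 → replaces 14 → [13, 13, 22, 35]
1 → replaces 13 → [1, 13, 22, 35]
16 → replaces 22 → [1, 13, 16, 35]
12 → replaces 13 → [1, 12, 16, 35]
13 → replaces 16 → [1, 12, 13, 35]
29 → replaces 35 → [1, 12, 13, 29]
23 → replaces 29 → [1, 12, 13, 23]
29 → extends → [1, 12, 13, 23, 29]
17 → replaces 23 → [1, 12, 13, 17, 29]
Five tails, so the longest non-decreasing subsequence has length 5 (e.g. 13, 14, 22, 29, 29).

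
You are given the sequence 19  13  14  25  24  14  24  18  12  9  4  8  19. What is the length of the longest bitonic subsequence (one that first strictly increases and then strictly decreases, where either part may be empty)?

inc[i] = longest strictly increasing subsequence ending at i; dec[i] = longest strictly decreasing subsequence starting at i:
i:      1  2  3  4  5  6  7  8  9 10 11 12 13
a[i]:  19 13 14 25 24 14 24 18 12  9  4  8 19
inc:    1  1  2  3  3  2  3  3  1  1  1  2  4
dec:    5  4  4  6  5  4  5  4  3  2  1  1  1
Best peak at i=4 (value 25): inc=3, dec=6, length 3+6−1 = 8.

8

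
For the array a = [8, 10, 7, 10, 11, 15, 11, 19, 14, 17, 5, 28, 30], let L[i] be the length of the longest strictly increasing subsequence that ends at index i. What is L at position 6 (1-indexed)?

dp[i] = 1 + max{dp[j] : j<i, a[j]<a[i]} (or 1 if no such j):
i:      1  2  3  4  5  6  7  8  9 10 11 12 13
a[i]:   8 10  7 10 11 15 11 19 14 17  5 28 30
dp:     1  2  1  2  3  4  3  5  4  5  1  6  7
At index 6 the value is 4.

4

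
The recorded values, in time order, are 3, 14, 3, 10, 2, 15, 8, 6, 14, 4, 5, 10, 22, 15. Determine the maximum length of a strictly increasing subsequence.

Track the smallest tail for each achievable length (strict):
3 → extends → [3]
14 → extends → [3, 14]
3 → already a tail → [3, 14]
10 → replaces 14 → [3, 10]
2 → replaces 3 → [2, 10]
15 → extends → [2, 10, 15]
8 → replaces 10 → [2, 8, 15]
6 → replaces 8 → [2, 6, 15]
14 → replaces 15 → [2, 6, 14]
4 → replaces 6 → [2, 4, 14]
5 → replaces 14 → [2, 4, 5]
10 → extends → [2, 4, 5, 10]
22 → extends → [2, 4, 5, 10, 22]
15 → replaces 22 → [2, 4, 5, 10, 15]
Five tails, so the longest strictly increasing subsequence has length 5 (e.g. 3, 4, 5, 10, 22).

5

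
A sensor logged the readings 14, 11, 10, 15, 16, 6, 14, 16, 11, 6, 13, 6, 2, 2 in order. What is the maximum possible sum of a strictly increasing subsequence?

45

Let S[i] be the best sum of a strictly increasing subsequence ending at i:
i:      1  2  3  4  5  6  7  8  9 10 11 12 13 14
a[i]:  14 11 10 15 16  6 14 16 11  6 13  6  2  2
S:     14 11 10 29 45  6 25 45 21  6 34  6  2  2
Maximum is 45 (e.g. 14 + 15 + 16).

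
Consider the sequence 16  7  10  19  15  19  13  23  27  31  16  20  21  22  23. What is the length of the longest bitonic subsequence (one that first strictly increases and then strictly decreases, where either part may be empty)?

inc[i] = longest strictly increasing subsequence ending at i; dec[i] = longest strictly decreasing subsequence starting at i:
i:      1  2  3  4  5  6  7  8  9 10 11 12 13 14 15
a[i]:  16  7 10 19 15 19 13 23 27 31 16 20 21 22 23
inc:    1  1  2  3  3  4  3  5  6  7  4  5  6  7  8
dec:    3  1  1  3  2  2  1  2  2  2  1  1  1  1  1
Best peak at i=10 (value 31): inc=7, dec=2, length 7+2−1 = 8.

8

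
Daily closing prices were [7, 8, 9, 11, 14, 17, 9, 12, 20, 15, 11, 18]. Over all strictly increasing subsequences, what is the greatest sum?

Let S[i] be the best sum of a strictly increasing subsequence ending at i:
i:      1  2  3  4  5  6  7  8  9 10 11 12
a[i]:   7  8  9 11 14 17  9 12 20 15 11 18
S:      7 15 24 35 49 66 24 47 86 64 35 84
Maximum is 86 (e.g. 7 + 8 + 9 + 11 + 14 + 17 + 20).

86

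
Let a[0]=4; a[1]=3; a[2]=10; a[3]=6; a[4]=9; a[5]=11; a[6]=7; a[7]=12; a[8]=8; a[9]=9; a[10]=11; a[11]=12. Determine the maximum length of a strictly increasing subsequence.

7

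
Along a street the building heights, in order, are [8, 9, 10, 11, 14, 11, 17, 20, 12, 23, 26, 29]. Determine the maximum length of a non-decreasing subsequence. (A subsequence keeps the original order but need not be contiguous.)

Let dp[i] be the length of the longest such subsequence ending at index i:
i:      1  2  3  4  5  6  7  8  9 10 11 12
a[i]:   8  9 10 11 14 11 17 20 12 23 26 29
dp:     1  2  3  4  5  5  6  7  6  8  9 10
Maximum dp value is 10.

10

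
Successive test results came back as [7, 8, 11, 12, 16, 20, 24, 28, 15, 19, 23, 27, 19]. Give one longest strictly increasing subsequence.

Patience tails give the LIS length; then backtrack through the dp parents:
7 → extends → [7]
8 → extends → [7, 8]
11 → extends → [7, 8, 11]
12 → extends → [7, 8, 11, 12]
16 → extends → [7, 8, 11, 12, 16]
20 → extends → [7, 8, 11, 12, 16, 20]
24 → extends → [7, 8, 11, 12, 16, 20, 24]
28 → extends → [7, 8, 11, 12, 16, 20, 24, 28]
15 → replaces 16 → [7, 8, 11, 12, 15, 20, 24, 28]
19 → replaces 20 → [7, 8, 11, 12, 15, 19, 24, 28]
23 → replaces 24 → [7, 8, 11, 12, 15, 19, 23, 28]
27 → replaces 28 → [7, 8, 11, 12, 15, 19, 23, 27]
19 → already a tail → [7, 8, 11, 12, 15, 19, 23, 27]
Length 8; one witness is 7, 8, 11, 12, 16, 20, 24, 28.

7, 8, 11, 12, 16, 20, 24, 28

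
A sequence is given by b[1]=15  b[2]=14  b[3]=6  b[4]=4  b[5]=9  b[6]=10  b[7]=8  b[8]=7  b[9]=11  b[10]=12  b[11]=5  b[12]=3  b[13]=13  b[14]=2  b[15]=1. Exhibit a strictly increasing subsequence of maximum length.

Patience tails give the LIS length; then backtrack through the dp parents:
15 → extends → [15]
14 → replaces 15 → [14]
6 → replaces 14 → [6]
4 → replaces 6 → [4]
9 → extends → [4, 9]
10 → extends → [4, 9, 10]
8 → replaces 9 → [4, 8, 10]
7 → replaces 8 → [4, 7, 10]
11 → extends → [4, 7, 10, 11]
12 → extends → [4, 7, 10, 11, 12]
5 → replaces 7 → [4, 5, 10, 11, 12]
3 → replaces 4 → [3, 5, 10, 11, 12]
13 → extends → [3, 5, 10, 11, 12, 13]
2 → replaces 3 → [2, 5, 10, 11, 12, 13]
1 → replaces 2 → [1, 5, 10, 11, 12, 13]
Length 6; one witness is 6, 9, 10, 11, 12, 13.

6, 9, 10, 11, 12, 13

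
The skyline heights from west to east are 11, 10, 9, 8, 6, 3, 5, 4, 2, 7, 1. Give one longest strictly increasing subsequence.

Patience tails give the LIS length; then backtrack through the dp parents:
11 → extends → [11]
10 → replaces 11 → [10]
9 → replaces 10 → [9]
8 → replaces 9 → [8]
6 → replaces 8 → [6]
3 → replaces 6 → [3]
5 → extends → [3, 5]
4 → replaces 5 → [3, 4]
2 → replaces 3 → [2, 4]
7 → extends → [2, 4, 7]
1 → replaces 2 → [1, 4, 7]
Length 3; one witness is 3, 5, 7.

3, 5, 7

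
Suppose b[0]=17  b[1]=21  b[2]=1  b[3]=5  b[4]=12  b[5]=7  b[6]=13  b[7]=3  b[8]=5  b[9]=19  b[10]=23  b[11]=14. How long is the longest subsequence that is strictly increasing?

Let dp[i] be the length of the longest such subsequence ending at index i:
i:      0  1  2  3  4  5  6  7  8  9 10 11
b[i]:  17 21  1  5 12  7 13  3  5 19 23 14
dp:     1  2  1  2  3  3  4  2  3  5  6  5
Maximum dp value is 6.

6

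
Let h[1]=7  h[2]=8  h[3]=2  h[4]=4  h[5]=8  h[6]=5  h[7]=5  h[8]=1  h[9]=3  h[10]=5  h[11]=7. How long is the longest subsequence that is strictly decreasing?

Negate each value so 'decreasing' becomes 'increasing', then run patience tails on the negated sequence:
-7 → extends → [-7]
-8 → replaces -7 → [-8]
-2 → extends → [-8, -2]
-4 → replaces -2 → [-8, -4]
-8 → already a tail → [-8, -4]
-5 → replaces -4 → [-8, -5]
-5 → already a tail → [-8, -5]
-1 → extends → [-8, -5, -1]
-3 → replaces -1 → [-8, -5, -3]
-5 → already a tail → [-8, -5, -3]
-7 → replaces -5 → [-8, -7, -3]
Three tails, so the longest strictly decreasing subsequence of the original has length 3.

3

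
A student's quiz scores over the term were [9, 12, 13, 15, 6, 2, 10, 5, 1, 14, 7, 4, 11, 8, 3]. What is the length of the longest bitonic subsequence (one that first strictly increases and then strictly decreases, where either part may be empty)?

8

inc[i] = longest strictly increasing subsequence ending at i; dec[i] = longest strictly decreasing subsequence starting at i:
i:      1  2  3  4  5  6  7  8  9 10 11 12 13 14 15
a[i]:   9 12 13 15  6  2 10  5  1 14  7  4 11  8  3
inc:    1  2  3  4  1  1  2  2  1  4  3  2  4  4  2
dec:    5  5  5  5  4  2  4  3  1  4  3  2  3  2  1
Best peak at i=4 (value 15): inc=4, dec=5, length 4+5−1 = 8.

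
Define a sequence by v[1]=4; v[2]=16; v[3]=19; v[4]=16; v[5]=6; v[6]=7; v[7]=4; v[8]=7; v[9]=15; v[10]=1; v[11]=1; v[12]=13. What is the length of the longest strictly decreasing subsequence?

5

Negate each value so 'decreasing' becomes 'increasing', then run patience tails on the negated sequence:
-4 → extends → [-4]
-16 → replaces -4 → [-16]
-19 → replaces -16 → [-19]
-16 → extends → [-19, -16]
-6 → extends → [-19, -16, -6]
-7 → replaces -6 → [-19, -16, -7]
-4 → extends → [-19, -16, -7, -4]
-7 → already a tail → [-19, -16, -7, -4]
-15 → replaces -7 → [-19, -16, -15, -4]
-1 → extends → [-19, -16, -15, -4, -1]
-1 → already a tail → [-19, -16, -15, -4, -1]
-13 → replaces -4 → [-19, -16, -15, -13, -1]
Five tails, so the longest strictly decreasing subsequence of the original has length 5.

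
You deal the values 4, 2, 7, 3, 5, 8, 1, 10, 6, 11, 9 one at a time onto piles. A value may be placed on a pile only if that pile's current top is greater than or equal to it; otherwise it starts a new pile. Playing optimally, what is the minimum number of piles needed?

6

Place each on the leftmost legal pile:
4 → new pile 1 (tops now [4])
2 → pile 1 (tops now [2])
7 → new pile 2 (tops now [2, 7])
3 → pile 2 (tops now [2, 3])
5 → new pile 3 (tops now [2, 3, 5])
8 → new pile 4 (tops now [2, 3, 5, 8])
1 → pile 1 (tops now [1, 3, 5, 8])
10 → new pile 5 (tops now [1, 3, 5, 8, 10])
6 → pile 4 (tops now [1, 3, 5, 6, 10])
11 → new pile 6 (tops now [1, 3, 5, 6, 10, 11])
9 → pile 5 (tops now [1, 3, 5, 6, 9, 11])
Six piles.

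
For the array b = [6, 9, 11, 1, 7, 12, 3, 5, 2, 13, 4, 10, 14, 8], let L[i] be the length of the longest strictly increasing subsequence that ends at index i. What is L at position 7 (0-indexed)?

3

dp[i] = 1 + max{dp[j] : j<i, b[j]<b[i]} (or 1 if no such j):
i:      0  1  2  3  4  5  6  7  8  9 10 11 12 13
b[i]:   6  9 11  1  7 12  3  5  2 13  4 10 14  8
dp:     1  2  3  1  2  4  2  3  2  5  3  4  6  4
At index 7 the value is 3.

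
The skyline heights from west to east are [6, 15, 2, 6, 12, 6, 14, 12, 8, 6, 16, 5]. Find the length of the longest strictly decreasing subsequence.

Let dp[i] be the longest strictly decreasing subsequence ending at i:
i:      1  2  3  4  5  6  7  8  9 10 11 12
a[i]:   6 15  2  6 12  6 14 12  8  6 16  5
dp:     1  1  2  2  2  3  2  3  4  5  1  6
Maximum is 6.

6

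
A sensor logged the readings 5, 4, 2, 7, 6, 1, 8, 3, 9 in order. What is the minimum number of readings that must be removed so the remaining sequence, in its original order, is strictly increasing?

Fewest deletions = n − (longest strictly increasing subsequence).
i:     1 2 3 4 5 6 7 8 9
a[i]:  5 4 2 7 6 1 8 3 9
dp:    1 1 1 2 2 1 3 2 4
max dp = 4, so deletions = 9 − 4 = 5.

5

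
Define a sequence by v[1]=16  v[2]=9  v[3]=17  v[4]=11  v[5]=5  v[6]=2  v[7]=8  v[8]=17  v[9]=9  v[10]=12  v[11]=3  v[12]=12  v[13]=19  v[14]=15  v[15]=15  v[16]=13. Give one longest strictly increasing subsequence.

Patience tails give the LIS length; then backtrack through the dp parents:
16 → extends → [16]
9 → replaces 16 → [9]
17 → extends → [9, 17]
11 → replaces 17 → [9, 11]
5 → replaces 9 → [5, 11]
2 → replaces 5 → [2, 11]
8 → replaces 11 → [2, 8]
17 → extends → [2, 8, 17]
9 → replaces 17 → [2, 8, 9]
12 → extends → [2, 8, 9, 12]
3 → replaces 8 → [2, 3, 9, 12]
12 → already a tail → [2, 3, 9, 12]
19 → extends → [2, 3, 9, 12, 19]
15 → replaces 19 → [2, 3, 9, 12, 15]
15 → already a tail → [2, 3, 9, 12, 15]
13 → replaces 15 → [2, 3, 9, 12, 13]
Length 5; one witness is 5, 8, 9, 12, 19.

5, 8, 9, 12, 19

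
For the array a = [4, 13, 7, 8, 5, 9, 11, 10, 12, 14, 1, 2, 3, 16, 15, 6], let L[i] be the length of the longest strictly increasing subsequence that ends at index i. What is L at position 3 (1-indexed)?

dp[i] = 1 + max{dp[j] : j<i, a[j]<a[i]} (or 1 if no such j):
i:      1  2  3  4  5  6  7  8  9 10 11 12 13 14 15 16
a[i]:   4 13  7  8  5  9 11 10 12 14  1  2  3 16 15  6
dp:     1  2  2  3  2  4  5  5  6  7  1  2  3  8  8  4
At index 3 the value is 2.

2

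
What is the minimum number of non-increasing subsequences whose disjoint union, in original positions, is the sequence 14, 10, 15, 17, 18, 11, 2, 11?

Place each on the leftmost legal pile:
14 → new pile 1 (tops now [14])
10 → pile 1 (tops now [10])
15 → new pile 2 (tops now [10, 15])
17 → new pile 3 (tops now [10, 15, 17])
18 → new pile 4 (tops now [10, 15, 17, 18])
11 → pile 2 (tops now [10, 11, 17, 18])
2 → pile 1 (tops now [2, 11, 17, 18])
11 → pile 2 (tops now [2, 11, 17, 18])
Four piles.

4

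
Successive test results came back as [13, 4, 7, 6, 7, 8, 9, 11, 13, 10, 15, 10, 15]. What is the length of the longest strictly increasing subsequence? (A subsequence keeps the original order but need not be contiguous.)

Let dp[i] be the length of the longest such subsequence ending at index i:
i:      1  2  3  4  5  6  7  8  9 10 11 12 13
a[i]:  13  4  7  6  7  8  9 11 13 10 15 10 15
dp:     1  1  2  2  3  4  5  6  7  6  8  6  8
Maximum dp value is 8.

8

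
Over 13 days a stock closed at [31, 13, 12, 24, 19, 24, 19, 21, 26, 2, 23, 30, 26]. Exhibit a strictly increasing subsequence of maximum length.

13, 19, 24, 26, 30

Patience tails give the LIS length; then backtrack through the dp parents:
31 → extends → [31]
13 → replaces 31 → [13]
12 → replaces 13 → [12]
24 → extends → [12, 24]
19 → replaces 24 → [12, 19]
24 → extends → [12, 19, 24]
19 → already a tail → [12, 19, 24]
21 → replaces 24 → [12, 19, 21]
26 → extends → [12, 19, 21, 26]
2 → replaces 12 → [2, 19, 21, 26]
23 → replaces 26 → [2, 19, 21, 23]
30 → extends → [2, 19, 21, 23, 30]
26 → replaces 30 → [2, 19, 21, 23, 26]
Length 5; one witness is 13, 19, 24, 26, 30.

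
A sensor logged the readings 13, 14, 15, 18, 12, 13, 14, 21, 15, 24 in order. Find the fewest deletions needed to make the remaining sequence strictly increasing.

4

Fewest deletions = n − (longest strictly increasing subsequence).
i:      1  2  3  4  5  6  7  8  9 10
a[i]:  13 14 15 18 12 13 14 21 15 24
dp:     1  2  3  4  1  2  3  5  4  6
max dp = 6, so deletions = 10 − 6 = 4.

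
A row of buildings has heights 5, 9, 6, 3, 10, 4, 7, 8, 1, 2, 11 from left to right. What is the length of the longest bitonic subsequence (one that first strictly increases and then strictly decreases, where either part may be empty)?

5

inc[i] = longest strictly increasing subsequence ending at i; dec[i] = longest strictly decreasing subsequence starting at i:
i:      1  2  3  4  5  6  7  8  9 10 11
a[i]:   5  9  6  3 10  4  7  8  1  2 11
inc:    1  2  2  1  3  2  3  4  1  2  5
dec:    3  4  3  2  3  2  2  2  1  1  1
Best peak at i=2 (value 9): inc=2, dec=4, length 2+4−1 = 5.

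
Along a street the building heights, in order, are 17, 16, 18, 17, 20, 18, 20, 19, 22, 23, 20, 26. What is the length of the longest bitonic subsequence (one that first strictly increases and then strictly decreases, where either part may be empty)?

inc[i] = longest strictly increasing subsequence ending at i; dec[i] = longest strictly decreasing subsequence starting at i:
i:      1  2  3  4  5  6  7  8  9 10 11 12
a[i]:  17 16 18 17 20 18 20 19 22 23 20 26
inc:    1  1  2  2  3  3  4  4  5  6  5  7
dec:    2  1  2  1  2  1  2  1  2  2  1  1
Best peak at i=10 (value 23): inc=6, dec=2, length 6+2−1 = 7.

7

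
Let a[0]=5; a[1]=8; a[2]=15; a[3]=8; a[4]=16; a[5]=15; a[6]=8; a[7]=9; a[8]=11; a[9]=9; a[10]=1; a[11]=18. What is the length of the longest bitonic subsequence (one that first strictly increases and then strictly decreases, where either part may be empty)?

inc[i] = longest strictly increasing subsequence ending at i; dec[i] = longest strictly decreasing subsequence starting at i:
i:      0  1  2  3  4  5  6  7  8  9 10 11
a[i]:   5  8 15  8 16 15  8  9 11  9  1 18
inc:    1  2  3  2  4  3  2  3  4  3  1  5
dec:    2  2  4  2  5  4  2  2  3  2  1  1
Best peak at i=4 (value 16): inc=4, dec=5, length 4+5−1 = 8.

8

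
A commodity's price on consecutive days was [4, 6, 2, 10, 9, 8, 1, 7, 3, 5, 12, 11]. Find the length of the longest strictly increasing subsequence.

4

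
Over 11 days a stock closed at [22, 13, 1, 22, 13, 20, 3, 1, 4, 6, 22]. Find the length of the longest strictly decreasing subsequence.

Let dp[i] be the longest strictly decreasing subsequence ending at i:
i:      1  2  3  4  5  6  7  8  9 10 11
a[i]:  22 13  1 22 13 20  3  1  4  6 22
dp:     1  2  3  1  2  2  3  4  3  3  1
Maximum is 4.

4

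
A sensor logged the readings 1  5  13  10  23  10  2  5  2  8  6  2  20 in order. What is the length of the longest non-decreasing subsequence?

5

Track the smallest tail for each achievable length (allowing ties):
1 → extends → [1]
5 → extends → [1, 5]
13 → extends → [1, 5, 13]
10 → replaces 13 → [1, 5, 10]
23 → extends → [1, 5, 10, 23]
10 → replaces 23 → [1, 5, 10, 10]
2 → replaces 5 → [1, 2, 10, 10]
5 → replaces 10 → [1, 2, 5, 10]
2 → replaces 5 → [1, 2, 2, 10]
8 → replaces 10 → [1, 2, 2, 8]
6 → replaces 8 → [1, 2, 2, 6]
2 → replaces 6 → [1, 2, 2, 2]
20 → extends → [1, 2, 2, 2, 20]
Five tails, so the longest non-decreasing subsequence has length 5 (e.g. 1, 5, 10, 10, 20).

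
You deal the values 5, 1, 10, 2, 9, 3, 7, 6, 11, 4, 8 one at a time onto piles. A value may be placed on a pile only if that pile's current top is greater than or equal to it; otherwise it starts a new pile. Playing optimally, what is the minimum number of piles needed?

5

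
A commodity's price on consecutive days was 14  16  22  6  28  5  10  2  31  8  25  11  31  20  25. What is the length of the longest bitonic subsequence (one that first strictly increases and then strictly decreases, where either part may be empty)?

7

inc[i] = longest strictly increasing subsequence ending at i; dec[i] = longest strictly decreasing subsequence starting at i:
i:      1  2  3  4  5  6  7  8  9 10 11 12 13 14 15
a[i]:  14 16 22  6 28  5 10  2 31  8 25 11 31 20 25
inc:    1  2  3  1  4  1  2  1  5  2  4  3  5  4  5
dec:    4  4  4  3  3  2  2  1  3  1  2  1  2  1  1
Best peak at i=9 (value 31): inc=5, dec=3, length 5+3−1 = 7.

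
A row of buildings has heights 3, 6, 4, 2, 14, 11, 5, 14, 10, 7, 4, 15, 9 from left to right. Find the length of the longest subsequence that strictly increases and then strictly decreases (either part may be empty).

7

inc[i] = longest strictly increasing subsequence ending at i; dec[i] = longest strictly decreasing subsequence starting at i:
i:      1  2  3  4  5  6  7  8  9 10 11 12 13
a[i]:   3  6  4  2 14 11  5 14 10  7  4 15  9
inc:    1  2  2  1  3  3  3  4  4  4  2  5  5
dec:    2  3  2  1  5  4  2  4  3  2  1  2  1
Best peak at i=5 (value 14): inc=3, dec=5, length 3+5−1 = 7.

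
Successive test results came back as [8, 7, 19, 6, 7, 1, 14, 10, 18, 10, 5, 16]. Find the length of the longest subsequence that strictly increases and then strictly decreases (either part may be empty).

inc[i] = longest strictly increasing subsequence ending at i; dec[i] = longest strictly decreasing subsequence starting at i:
i:      1  2  3  4  5  6  7  8  9 10 11 12
a[i]:   8  7 19  6  7  1 14 10 18 10  5 16
inc:    1  1  2  1  2  1  3  3  4  3  2  4
dec:    4  3  4  2  2  1  3  2  3  2  1  1
Best peak at i=9 (value 18): inc=4, dec=3, length 4+3−1 = 6.

6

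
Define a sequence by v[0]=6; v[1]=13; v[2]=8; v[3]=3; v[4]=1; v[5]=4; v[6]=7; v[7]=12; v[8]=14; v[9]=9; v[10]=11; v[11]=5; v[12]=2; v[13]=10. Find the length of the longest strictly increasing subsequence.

5

Track the smallest tail for each achievable length (strict):
6 → extends → [6]
13 → extends → [6, 13]
8 → replaces 13 → [6, 8]
3 → replaces 6 → [3, 8]
1 → replaces 3 → [1, 8]
4 → replaces 8 → [1, 4]
7 → extends → [1, 4, 7]
12 → extends → [1, 4, 7, 12]
14 → extends → [1, 4, 7, 12, 14]
9 → replaces 12 → [1, 4, 7, 9, 14]
11 → replaces 14 → [1, 4, 7, 9, 11]
5 → replaces 7 → [1, 4, 5, 9, 11]
2 → replaces 4 → [1, 2, 5, 9, 11]
10 → replaces 11 → [1, 2, 5, 9, 10]
Five tails, so the longest strictly increasing subsequence has length 5 (e.g. 3, 4, 7, 12, 14).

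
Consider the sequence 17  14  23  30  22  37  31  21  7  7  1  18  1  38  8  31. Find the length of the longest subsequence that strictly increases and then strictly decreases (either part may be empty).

8

inc[i] = longest strictly increasing subsequence ending at i; dec[i] = longest strictly decreasing subsequence starting at i:
i:      1  2  3  4  5  6  7  8  9 10 11 12 13 14 15 16
a[i]:  17 14 23 30 22 37 31 21  7  7  1 18  1 38  8 31
inc:    1  1  2  3  2  4  4  2  1  1  1  2  1  5  2  4
dec:    4  3  5  5  4  5  4  3  2  2  1  2  1  2  1  1
Best peak at i=6 (value 37): inc=4, dec=5, length 4+5−1 = 8.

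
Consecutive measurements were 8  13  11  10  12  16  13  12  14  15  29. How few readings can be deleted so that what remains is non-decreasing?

4

Fewest deletions = n − (longest non-decreasing subsequence).
Patience tails:
8 → extends → [8]
13 → extends → [8, 13]
11 → replaces 13 → [8, 11]
10 → replaces 11 → [8, 10]
12 → extends → [8, 10, 12]
16 → extends → [8, 10, 12, 16]
13 → replaces 16 → [8, 10, 12, 13]
12 → replaces 13 → [8, 10, 12, 12]
14 → extends → [8, 10, 12, 12, 14]
15 → extends → [8, 10, 12, 12, 14, 15]
29 → extends → [8, 10, 12, 12, 14, 15, 29]
Longest non-decreasing subsequence has length 7, so deletions = 11 − 7 = 4.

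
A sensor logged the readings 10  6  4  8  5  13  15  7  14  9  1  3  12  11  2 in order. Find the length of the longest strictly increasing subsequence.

5

Track the smallest tail for each achievable length (strict):
10 → extends → [10]
6 → replaces 10 → [6]
4 → replaces 6 → [4]
8 → extends → [4, 8]
5 → replaces 8 → [4, 5]
13 → extends → [4, 5, 13]
15 → extends → [4, 5, 13, 15]
7 → replaces 13 → [4, 5, 7, 15]
14 → replaces 15 → [4, 5, 7, 14]
9 → replaces 14 → [4, 5, 7, 9]
1 → replaces 4 → [1, 5, 7, 9]
3 → replaces 5 → [1, 3, 7, 9]
12 → extends → [1, 3, 7, 9, 12]
11 → replaces 12 → [1, 3, 7, 9, 11]
2 → replaces 3 → [1, 2, 7, 9, 11]
Five tails, so the longest strictly increasing subsequence has length 5 (e.g. 4, 5, 7, 9, 12).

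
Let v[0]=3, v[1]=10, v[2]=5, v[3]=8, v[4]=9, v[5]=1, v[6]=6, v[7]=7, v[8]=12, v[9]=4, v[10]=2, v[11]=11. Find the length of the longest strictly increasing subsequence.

5

Track the smallest tail for each achievable length (strict):
3 → extends → [3]
10 → extends → [3, 10]
5 → replaces 10 → [3, 5]
8 → extends → [3, 5, 8]
9 → extends → [3, 5, 8, 9]
1 → replaces 3 → [1, 5, 8, 9]
6 → replaces 8 → [1, 5, 6, 9]
7 → replaces 9 → [1, 5, 6, 7]
12 → extends → [1, 5, 6, 7, 12]
4 → replaces 5 → [1, 4, 6, 7, 12]
2 → replaces 4 → [1, 2, 6, 7, 12]
11 → replaces 12 → [1, 2, 6, 7, 11]
Five tails, so the longest strictly increasing subsequence has length 5 (e.g. 3, 5, 8, 9, 12).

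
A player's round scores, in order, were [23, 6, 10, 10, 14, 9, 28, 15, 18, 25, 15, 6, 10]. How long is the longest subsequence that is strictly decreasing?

4

Negate each value so 'decreasing' becomes 'increasing', then run patience tails on the negated sequence:
-23 → extends → [-23]
-6 → extends → [-23, -6]
-10 → replaces -6 → [-23, -10]
-10 → already a tail → [-23, -10]
-14 → replaces -10 → [-23, -14]
-9 → extends → [-23, -14, -9]
-28 → replaces -23 → [-28, -14, -9]
-15 → replaces -14 → [-28, -15, -9]
-18 → replaces -15 → [-28, -18, -9]
-25 → replaces -18 → [-28, -25, -9]
-15 → replaces -9 → [-28, -25, -15]
-6 → extends → [-28, -25, -15, -6]
-10 → replaces -6 → [-28, -25, -15, -10]
Four tails, so the longest strictly decreasing subsequence of the original has length 4.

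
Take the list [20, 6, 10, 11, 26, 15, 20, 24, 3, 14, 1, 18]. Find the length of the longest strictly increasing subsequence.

Let dp[i] be the length of the longest such subsequence ending at index i:
i:      1  2  3  4  5  6  7  8  9 10 11 12
a[i]:  20  6 10 11 26 15 20 24  3 14  1 18
dp:     1  1  2  3  4  4  5  6  1  4  1  5
Maximum dp value is 6.

6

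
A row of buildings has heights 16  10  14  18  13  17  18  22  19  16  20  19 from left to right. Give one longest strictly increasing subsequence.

10, 14, 17, 18, 19, 20

Patience tails give the LIS length; then backtrack through the dp parents:
16 → extends → [16]
10 → replaces 16 → [10]
14 → extends → [10, 14]
18 → extends → [10, 14, 18]
13 → replaces 14 → [10, 13, 18]
17 → replaces 18 → [10, 13, 17]
18 → extends → [10, 13, 17, 18]
22 → extends → [10, 13, 17, 18, 22]
19 → replaces 22 → [10, 13, 17, 18, 19]
16 → replaces 17 → [10, 13, 16, 18, 19]
20 → extends → [10, 13, 16, 18, 19, 20]
19 → already a tail → [10, 13, 16, 18, 19, 20]
Length 6; one witness is 10, 14, 17, 18, 19, 20.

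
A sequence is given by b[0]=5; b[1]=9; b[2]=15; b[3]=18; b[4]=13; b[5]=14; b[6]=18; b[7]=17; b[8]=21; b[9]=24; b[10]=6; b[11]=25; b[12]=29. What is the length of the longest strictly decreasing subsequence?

Let dp[i] be the longest strictly decreasing subsequence ending at i:
i:      0  1  2  3  4  5  6  7  8  9 10 11 12
b[i]:   5  9 15 18 13 14 18 17 21 24  6 25 29
dp:     1  1  1  1  2  2  1  2  1  1  3  1  1
Maximum is 3.

3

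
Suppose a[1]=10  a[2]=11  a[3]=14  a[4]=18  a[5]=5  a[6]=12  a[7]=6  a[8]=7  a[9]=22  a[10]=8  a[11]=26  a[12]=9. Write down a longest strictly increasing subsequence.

10, 11, 14, 18, 22, 26

Patience tails give the LIS length; then backtrack through the dp parents:
10 → extends → [10]
11 → extends → [10, 11]
14 → extends → [10, 11, 14]
18 → extends → [10, 11, 14, 18]
5 → replaces 10 → [5, 11, 14, 18]
12 → replaces 14 → [5, 11, 12, 18]
6 → replaces 11 → [5, 6, 12, 18]
7 → replaces 12 → [5, 6, 7, 18]
22 → extends → [5, 6, 7, 18, 22]
8 → replaces 18 → [5, 6, 7, 8, 22]
26 → extends → [5, 6, 7, 8, 22, 26]
9 → replaces 22 → [5, 6, 7, 8, 9, 26]
Length 6; one witness is 10, 11, 14, 18, 22, 26.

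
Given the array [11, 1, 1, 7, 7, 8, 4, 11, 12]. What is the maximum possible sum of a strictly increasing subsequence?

Let S[i] be the best sum of a strictly increasing subsequence ending at i:
i:      1  2  3  4  5  6  7  8  9
a[i]:  11  1  1  7  7  8  4 11 12
S:     11  1  1  8  8 16  5 27 39
Maximum is 39 (e.g. 1 + 7 + 8 + 11 + 12).

39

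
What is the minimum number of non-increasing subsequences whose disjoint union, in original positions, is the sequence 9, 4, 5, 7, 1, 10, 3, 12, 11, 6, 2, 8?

5

Place each on the leftmost legal pile:
9 → new pile 1 (tops now [9])
4 → pile 1 (tops now [4])
5 → new pile 2 (tops now [4, 5])
7 → new pile 3 (tops now [4, 5, 7])
1 → pile 1 (tops now [1, 5, 7])
10 → new pile 4 (tops now [1, 5, 7, 10])
3 → pile 2 (tops now [1, 3, 7, 10])
12 → new pile 5 (tops now [1, 3, 7, 10, 12])
11 → pile 5 (tops now [1, 3, 7, 10, 11])
6 → pile 3 (tops now [1, 3, 6, 10, 11])
2 → pile 2 (tops now [1, 2, 6, 10, 11])
8 → pile 4 (tops now [1, 2, 6, 8, 11])
Five piles.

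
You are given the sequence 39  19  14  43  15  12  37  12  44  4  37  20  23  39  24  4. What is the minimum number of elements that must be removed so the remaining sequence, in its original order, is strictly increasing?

11

Fewest deletions = n − (longest strictly increasing subsequence).
Patience tails:
39 → extends → [39]
19 → replaces 39 → [19]
14 → replaces 19 → [14]
43 → extends → [14, 43]
15 → replaces 43 → [14, 15]
12 → replaces 14 → [12, 15]
37 → extends → [12, 15, 37]
12 → already a tail → [12, 15, 37]
44 → extends → [12, 15, 37, 44]
4 → replaces 12 → [4, 15, 37, 44]
37 → already a tail → [4, 15, 37, 44]
20 → replaces 37 → [4, 15, 20, 44]
23 → replaces 44 → [4, 15, 20, 23]
39 → extends → [4, 15, 20, 23, 39]
24 → replaces 39 → [4, 15, 20, 23, 24]
4 → already a tail → [4, 15, 20, 23, 24]
Longest strictly increasing subsequence has length 5, so deletions = 16 − 5 = 11.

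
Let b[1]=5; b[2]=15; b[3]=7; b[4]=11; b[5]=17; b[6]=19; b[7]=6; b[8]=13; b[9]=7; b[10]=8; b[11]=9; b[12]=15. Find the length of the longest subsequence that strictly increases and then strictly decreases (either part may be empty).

7

inc[i] = longest strictly increasing subsequence ending at i; dec[i] = longest strictly decreasing subsequence starting at i:
i:      1  2  3  4  5  6  7  8  9 10 11 12
b[i]:   5 15  7 11 17 19  6 13  7  8  9 15
inc:    1  2  2  3  4  5  2  4  3  4  5  6
dec:    1  3  2  2  3  3  1  2  1  1  1  1
Best peak at i=6 (value 19): inc=5, dec=3, length 5+3−1 = 7.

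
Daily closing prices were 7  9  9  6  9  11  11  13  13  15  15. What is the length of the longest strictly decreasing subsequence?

Let dp[i] be the longest strictly decreasing subsequence ending at i:
i:      1  2  3  4  5  6  7  8  9 10 11
a[i]:   7  9  9  6  9 11 11 13 13 15 15
dp:     1  1  1  2  1  1  1  1  1  1  1
Maximum is 2.

2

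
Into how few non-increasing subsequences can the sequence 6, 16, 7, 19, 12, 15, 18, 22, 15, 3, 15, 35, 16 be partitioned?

The minimum number of non-increasing subsequences covering a sequence equals the length of its longest strictly increasing subsequence.
LIS length is 7 (e.g. 6, 7, 12, 15, 18, 22, 35), so 7 piles are needed.

7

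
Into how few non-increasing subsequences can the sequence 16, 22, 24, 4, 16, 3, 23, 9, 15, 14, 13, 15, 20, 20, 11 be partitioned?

5

The minimum number of non-increasing subsequences covering a sequence equals the length of its longest strictly increasing subsequence.
LIS length is 5 (e.g. 4, 9, 14, 15, 20), so 5 piles are needed.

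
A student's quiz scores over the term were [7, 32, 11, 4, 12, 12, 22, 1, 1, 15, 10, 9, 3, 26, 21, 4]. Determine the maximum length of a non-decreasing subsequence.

6

Track the smallest tail for each achievable length (allowing ties):
7 → extends → [7]
32 → extends → [7, 32]
11 → replaces 32 → [7, 11]
4 → replaces 7 → [4, 11]
12 → extends → [4, 11, 12]
12 → extends → [4, 11, 12, 12]
22 → extends → [4, 11, 12, 12, 22]
1 → replaces 4 → [1, 11, 12, 12, 22]
1 → replaces 11 → [1, 1, 12, 12, 22]
15 → replaces 22 → [1, 1, 12, 12, 15]
10 → replaces 12 → [1, 1, 10, 12, 15]
9 → replaces 10 → [1, 1, 9, 12, 15]
3 → replaces 9 → [1, 1, 3, 12, 15]
26 → extends → [1, 1, 3, 12, 15, 26]
21 → replaces 26 → [1, 1, 3, 12, 15, 21]
4 → replaces 12 → [1, 1, 3, 4, 15, 21]
Six tails, so the longest non-decreasing subsequence has length 6 (e.g. 7, 11, 12, 12, 22, 26).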